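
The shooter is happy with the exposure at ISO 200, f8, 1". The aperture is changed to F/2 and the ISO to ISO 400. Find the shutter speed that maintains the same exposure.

1/30s

Aperture: f/8 → f/5.6 → f/4 → f/2.8 → f/2 — 4 stops larger aperture (brighter).
ISO: 200 → 400 — 1 stop higher (brighter).
Net change so far: 5 stops brighter. Offset with the shutter speed: 1 → 1/2 → 1/4 → 1/8 → 1/15 → 1/30.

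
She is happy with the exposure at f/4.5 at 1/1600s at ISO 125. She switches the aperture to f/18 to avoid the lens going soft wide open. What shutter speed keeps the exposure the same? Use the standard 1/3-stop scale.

1/100s

Aperture: f/4.5 → f/5 → f/5.6 → f/6.3 → f/7.1 → f/8 → f/9 → f/10 → f/11 → f/13 → f/14 → f/16 → f/18 — 4 stops narrower (darker).
Need 4 stops brighter from the shutter speed: 1/1600 → 1/1250 → 1/1000 → 1/800 → 1/640 → 1/500 → 1/400 → 1/320 → 1/250 → 1/200 → 1/160 → 1/125 → 1/100.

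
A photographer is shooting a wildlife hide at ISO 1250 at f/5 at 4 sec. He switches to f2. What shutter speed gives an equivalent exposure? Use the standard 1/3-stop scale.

Aperture: f/5 → f/4.5 → f/4 → f/3.5 → f/3.2 → f/2.8 → f/2.5 → f/2.2 → f/2 — 2 2/3 stops opened up (brighter).
Need 2 2/3 stops darker from the shutter speed: 4 → 3.2 → 2.5 → 2 → 1.6 → 1.3 → 1 → 0.8 → 0.6.

0.6 s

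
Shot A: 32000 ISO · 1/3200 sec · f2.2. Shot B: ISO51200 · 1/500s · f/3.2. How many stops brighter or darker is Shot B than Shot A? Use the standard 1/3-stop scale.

Aperture: f/2.2 → f/2.5 → f/2.8 → f/3.2 — 1 stop stopped down (darker).
Shutter speed: 1/3200 → 1/2500 → 1/2000 → 1/1600 → 1/1250 → 1/1000 → 1/800 → 1/640 → 1/500 — 2 2/3 stops slower (brighter).
ISO: 32000 → 40000 → 51200 — 2/3 stop higher (brighter).
Net: −1 +2 2/3 +2/3 = +2 1/3 stops.

2 1/3 stops brighter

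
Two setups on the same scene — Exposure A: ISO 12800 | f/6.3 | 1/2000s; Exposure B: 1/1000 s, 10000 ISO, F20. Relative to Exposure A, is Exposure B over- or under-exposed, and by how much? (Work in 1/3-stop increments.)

Aperture: f/6.3 → f/7.1 → f/8 → f/9 → f/10 → f/11 → f/13 → f/14 → f/16 → f/18 → f/20 — 3 1/3 stops smaller aperture (darker).
Shutter speed: 1/2000 → 1/1600 → 1/1250 → 1/1000 — 1 stop slower (brighter).
ISO: 12800 → 10000 — 1/3 stop dropped (darker).
Net: −3 1/3 +1 −1/3 = −2 2/3 stops.

2 2/3 stops darker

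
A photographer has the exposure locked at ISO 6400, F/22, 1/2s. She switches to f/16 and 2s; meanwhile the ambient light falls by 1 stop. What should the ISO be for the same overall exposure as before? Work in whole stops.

ISO 1600

Scene light: 1 stop darker.
Aperture: f/22 → f/16 — 1 stop larger aperture (brighter).
Shutter speed: 1/2 → 1 → 2 — 2 stops slower (brighter).
Net so far: 2 stops brighter. ISO: 6400 → 3200 → 1600.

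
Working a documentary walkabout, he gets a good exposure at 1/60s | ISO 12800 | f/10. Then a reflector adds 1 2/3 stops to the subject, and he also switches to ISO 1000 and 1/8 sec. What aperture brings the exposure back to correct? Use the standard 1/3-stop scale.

f/14

Scene light: 1 2/3 stops brighter.
ISO: 12800 → 10000 → 8000 → 6400 → 5000 → 4000 → 3200 → 2500 → 2000 → 1600 → 1250 → 1000 — 3 2/3 stops dropped (darker).
Shutter speed: 1/60 → 1/50 → 1/40 → 1/30 → 1/25 → 1/20 → 1/15 → 1/13 → 1/10 → 1/8 — 3 stops slower (brighter).
Net so far: 1 stop brighter. Aperture: f/10 → f/11 → f/13 → f/14.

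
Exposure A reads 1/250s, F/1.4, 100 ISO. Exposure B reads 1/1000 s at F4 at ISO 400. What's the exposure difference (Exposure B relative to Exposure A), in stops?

3 stops darker

Aperture: f/1.4 → f/2 → f/2.8 → f/4 — 3 stops narrower (darker).
Shutter speed: 1/250 → 1/500 → 1/1000 — 2 stops shorter (darker).
ISO: 100 → 200 → 400 — 2 stops raised (brighter).
Net: −3 −2 +2 = −3 stops.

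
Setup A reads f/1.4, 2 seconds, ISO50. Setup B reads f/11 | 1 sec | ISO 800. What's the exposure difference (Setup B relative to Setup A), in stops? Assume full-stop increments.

3 stops darker

Aperture: f/1.4 → f/2 → f/2.8 → f/4 → f/5.6 → f/8 → f/11 — 6 stops narrower (darker).
Shutter speed: 2 → 1 — 1 stop shorter (darker).
ISO: 50 → 100 → 200 → 400 → 800 — 4 stops raised (brighter).
Net: −6 −1 +4 = −3 stops.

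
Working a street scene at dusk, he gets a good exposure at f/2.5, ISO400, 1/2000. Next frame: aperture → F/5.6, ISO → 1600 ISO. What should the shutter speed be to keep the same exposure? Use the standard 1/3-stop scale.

Aperture: f/2.5 → f/2.8 → f/3.2 → f/3.5 → f/4 → f/4.5 → f/5 → f/5.6 — 2 1/3 stops stopped down (darker).
ISO: 400 → 500 → 640 → 800 → 1000 → 1250 → 1600 — 2 stops raised (brighter).
Net change so far: 1/3 stop darker. Offset with the shutter speed: 1/2000 → 1/1600.

1/1600s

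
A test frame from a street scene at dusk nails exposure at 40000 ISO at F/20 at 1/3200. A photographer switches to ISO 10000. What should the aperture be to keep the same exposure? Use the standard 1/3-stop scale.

f/10

ISO: 40000 → 32000 → 25600 → 20000 → 16000 → 12800 → 10000 — 2 stops dropped (darker).
Need 2 stops brighter from the aperture: f/20 → f/18 → f/16 → f/14 → f/13 → f/11 → f/10.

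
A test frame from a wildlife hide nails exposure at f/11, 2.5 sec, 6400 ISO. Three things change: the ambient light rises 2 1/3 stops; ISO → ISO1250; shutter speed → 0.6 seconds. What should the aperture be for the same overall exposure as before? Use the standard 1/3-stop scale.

f/5.6

Scene light: 2 1/3 stops brighter.
ISO: 6400 → 5000 → 4000 → 3200 → 2500 → 2000 → 1600 → 1250 — 2 1/3 stops dropped (darker).
Shutter speed: 2.5 → 2 → 1.6 → 1.3 → 1 → 0.8 → 0.6 — 2 stops faster (darker).
Net so far: 2 stops darker. Aperture: f/11 → f/10 → f/9 → f/8 → f/7.1 → f/6.3 → f/5.6.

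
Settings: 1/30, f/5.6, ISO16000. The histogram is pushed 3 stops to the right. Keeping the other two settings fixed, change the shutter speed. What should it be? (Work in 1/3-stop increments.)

1/250s

Overexposed by 3 stops → need 3 stops darker.
Shutter speed: 1/30 → 1/40 → 1/50 → 1/60 → 1/80 → 1/100 → 1/125 → 1/160 → 1/200 → 1/250.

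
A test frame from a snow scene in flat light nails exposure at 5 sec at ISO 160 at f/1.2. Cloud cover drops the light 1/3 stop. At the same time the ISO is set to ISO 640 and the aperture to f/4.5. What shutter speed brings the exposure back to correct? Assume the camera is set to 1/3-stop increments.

20 s

Scene light: 1/3 stop darker.
ISO: 160 → 200 → 250 → 320 → 400 → 500 → 640 — 2 stops higher (brighter).
Aperture: f/1.2 → f/1.4 → f/1.6 → f/1.8 → f/2 → f/2.2 → f/2.5 → f/2.8 → f/3.2 → f/3.5 → f/4 → f/4.5 — 3 2/3 stops smaller aperture (darker).
Net so far: 2 stops darker. Shutter speed: 5 → 6 → 8 → 10 → 13 → 15 → 20.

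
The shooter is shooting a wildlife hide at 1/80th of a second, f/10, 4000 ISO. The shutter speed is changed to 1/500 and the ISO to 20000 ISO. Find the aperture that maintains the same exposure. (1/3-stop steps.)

Shutter speed: 1/80 → 1/100 → 1/125 → 1/160 → 1/200 → 1/250 → 1/320 → 1/400 → 1/500 — 2 2/3 stops faster (darker).
ISO: 4000 → 5000 → 6400 → 8000 → 10000 → 12800 → 16000 → 20000 — 2 1/3 stops higher (brighter).
Net change so far: 1/3 stop darker. Offset with the aperture: f/10 → f/9.

f/9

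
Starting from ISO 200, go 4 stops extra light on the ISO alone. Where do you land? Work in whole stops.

ISO: 200 → 400 → 800 → 1600 → 3200 — 4 stops higher (brighter).

ISO 3200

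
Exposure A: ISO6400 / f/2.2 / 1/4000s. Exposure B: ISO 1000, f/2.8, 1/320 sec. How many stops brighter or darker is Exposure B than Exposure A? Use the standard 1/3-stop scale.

1/3 stop brighter

Aperture: f/2.2 → f/2.5 → f/2.8 — 2/3 stop narrower (darker).
Shutter speed: 1/4000 → 1/3200 → 1/2500 → 1/2000 → 1/1600 → 1/1250 → 1/1000 → 1/800 → 1/640 → 1/500 → 1/400 → 1/320 — 3 2/3 stops longer (brighter).
ISO: 6400 → 5000 → 4000 → 3200 → 2500 → 2000 → 1600 → 1250 → 1000 — 2 2/3 stops lower (darker).
Net: −2/3 +3 2/3 −2 2/3 = +1/3 stops.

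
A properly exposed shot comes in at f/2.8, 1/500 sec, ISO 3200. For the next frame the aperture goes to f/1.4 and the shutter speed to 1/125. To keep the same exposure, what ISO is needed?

Aperture: f/2.8 → f/2 → f/1.4 — 2 stops opened up (brighter).
Shutter speed: 1/500 → 1/250 → 1/125 — 2 stops longer (brighter).
Net change so far: 4 stops brighter. Offset with the ISO: 3200 → 1600 → 800 → 400 → 200.

ISO 200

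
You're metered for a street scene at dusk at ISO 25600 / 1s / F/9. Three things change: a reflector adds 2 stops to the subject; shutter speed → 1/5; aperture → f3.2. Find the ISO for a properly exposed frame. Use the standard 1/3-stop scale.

ISO 4000

Scene light: 2 stops brighter.
Shutter speed: 1 → 0.8 → 0.6 → 0.5 → 0.4 → 0.3 → 1/4 → 1/5 — 2 1/3 stops faster (darker).
Aperture: f/9 → f/8 → f/7.1 → f/6.3 → f/5.6 → f/5 → f/4.5 → f/4 → f/3.5 → f/3.2 — 3 stops larger aperture (brighter).
Net so far: 2 2/3 stops brighter. ISO: 25600 → 20000 → 16000 → 12800 → 10000 → 8000 → 6400 → 5000 → 4000.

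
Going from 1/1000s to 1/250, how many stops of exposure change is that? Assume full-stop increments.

1/1000 → 1/500 → 1/250 — count the steps: 2 stops.

2 stops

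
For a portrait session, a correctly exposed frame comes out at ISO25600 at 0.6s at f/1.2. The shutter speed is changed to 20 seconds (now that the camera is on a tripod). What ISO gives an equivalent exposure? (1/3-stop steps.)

Shutter speed: 0.6 → 0.8 → 1 → 1.3 → 1.6 → 2 → 2.5 → 3.2 → 4 → 5 → 6 → 8 → 10 → 13 → 15 → 20 — 5 stops longer (brighter).
Need 5 stops darker from the ISO: 25600 → 20000 → 16000 → 12800 → 10000 → 8000 → 6400 → 5000 → 4000 → 3200 → 2500 → 2000 → 1600 → 1250 → 1000 → 800.

ISO 800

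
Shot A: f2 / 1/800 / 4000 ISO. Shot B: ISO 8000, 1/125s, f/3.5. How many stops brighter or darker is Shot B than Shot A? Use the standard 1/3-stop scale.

2 stops brighter

Aperture: f/2 → f/2.2 → f/2.5 → f/2.8 → f/3.2 → f/3.5 — 1 2/3 stops stopped down (darker).
Shutter speed: 1/800 → 1/640 → 1/500 → 1/400 → 1/320 → 1/250 → 1/200 → 1/160 → 1/125 — 2 2/3 stops slower (brighter).
ISO: 4000 → 5000 → 6400 → 8000 — 1 stop higher (brighter).
Net: −1 2/3 +2 2/3 +1 = +2 stops.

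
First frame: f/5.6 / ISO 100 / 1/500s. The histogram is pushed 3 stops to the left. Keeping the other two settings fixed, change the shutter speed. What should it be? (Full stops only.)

1/60s

Underexposed by 3 stops → need 3 stops brighter.
Shutter speed: 1/500 → 1/250 → 1/125 → 1/60.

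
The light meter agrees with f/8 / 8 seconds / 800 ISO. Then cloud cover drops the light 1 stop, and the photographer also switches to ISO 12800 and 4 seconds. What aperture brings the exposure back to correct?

Scene light: 1 stop darker.
ISO: 800 → 1600 → 3200 → 6400 → 12800 — 4 stops raised (brighter).
Shutter speed: 8 → 4 — 1 stop shorter (darker).
Net so far: 2 stops brighter. Aperture: f/8 → f/11 → f/16.

f/16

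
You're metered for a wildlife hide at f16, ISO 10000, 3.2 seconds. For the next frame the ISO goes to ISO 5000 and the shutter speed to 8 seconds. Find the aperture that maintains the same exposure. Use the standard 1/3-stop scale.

ISO: 10000 → 8000 → 6400 → 5000 — 1 stop dropped (darker).
Shutter speed: 3.2 → 4 → 5 → 6 → 8 — 1 1/3 stops slower (brighter).
Net change so far: 1/3 stop brighter. Offset with the aperture: f/16 → f/18.

f/18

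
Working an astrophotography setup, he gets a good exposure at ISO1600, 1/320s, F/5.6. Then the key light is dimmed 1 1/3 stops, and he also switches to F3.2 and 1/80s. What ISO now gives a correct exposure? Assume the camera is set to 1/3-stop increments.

ISO 320

Scene light: 1 1/3 stops darker.
Aperture: f/5.6 → f/5 → f/4.5 → f/4 → f/3.5 → f/3.2 — 1 2/3 stops opened up (brighter).
Shutter speed: 1/320 → 1/250 → 1/200 → 1/160 → 1/125 → 1/100 → 1/80 — 2 stops slower (brighter).
Net so far: 2 1/3 stops brighter. ISO: 1600 → 1250 → 1000 → 800 → 640 → 500 → 400 → 320.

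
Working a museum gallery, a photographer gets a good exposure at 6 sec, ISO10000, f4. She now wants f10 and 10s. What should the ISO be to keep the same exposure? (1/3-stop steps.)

Aperture: f/4 → f/4.5 → f/5 → f/5.6 → f/6.3 → f/7.1 → f/8 → f/9 → f/10 — 2 2/3 stops narrower (darker).
Shutter speed: 6 → 8 → 10 — 2/3 stop slower (brighter).
Net change so far: 2 stops darker. Offset with the ISO: 10000 → 12800 → 16000 → 20000 → 25600 → 32000 → 40000.

ISO 40000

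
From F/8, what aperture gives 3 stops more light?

Aperture: f/8 → f/5.6 → f/4 → f/2.8 — 3 stops opened up (brighter).

f/2.8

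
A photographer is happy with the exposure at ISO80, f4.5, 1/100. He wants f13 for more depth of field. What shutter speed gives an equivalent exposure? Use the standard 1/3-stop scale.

1/13s

Aperture: f/4.5 → f/5 → f/5.6 → f/6.3 → f/7.1 → f/8 → f/9 → f/10 → f/11 → f/13 — 3 stops smaller aperture (darker).
Need 3 stops brighter from the shutter speed: 1/100 → 1/80 → 1/60 → 1/50 → 1/40 → 1/30 → 1/25 → 1/20 → 1/15 → 1/13.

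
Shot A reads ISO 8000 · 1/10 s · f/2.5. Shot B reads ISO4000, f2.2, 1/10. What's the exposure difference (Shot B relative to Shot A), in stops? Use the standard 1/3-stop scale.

Aperture: f/2.5 → f/2.2 — 1/3 stop opened up (brighter).
Shutter speed: unchanged.
ISO: 8000 → 6400 → 5000 → 4000 — 1 stop lower (darker).
Net: +1/3 −1 = −2/3 stops.

2/3 stop darker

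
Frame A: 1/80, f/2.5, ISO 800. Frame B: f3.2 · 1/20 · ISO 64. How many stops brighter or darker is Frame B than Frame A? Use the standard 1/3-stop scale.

Aperture: f/2.5 → f/2.8 → f/3.2 — 2/3 stop narrower (darker).
Shutter speed: 1/80 → 1/60 → 1/50 → 1/40 → 1/30 → 1/25 → 1/20 — 2 stops longer (brighter).
ISO: 800 → 640 → 500 → 400 → 320 → 250 → 200 → 160 → 125 → 100 → 80 → 64 — 3 2/3 stops dropped (darker).
Net: −2/3 +2 −3 2/3 = −2 1/3 stops.

2 1/3 stops darker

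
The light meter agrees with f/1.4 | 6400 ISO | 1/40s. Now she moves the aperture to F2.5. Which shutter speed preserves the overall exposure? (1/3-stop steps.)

Aperture: f/1.4 → f/1.6 → f/1.8 → f/2 → f/2.2 → f/2.5 — 1 2/3 stops smaller aperture (darker).
Need 1 2/3 stops brighter from the shutter speed: 1/40 → 1/30 → 1/25 → 1/20 → 1/15 → 1/13.

1/13s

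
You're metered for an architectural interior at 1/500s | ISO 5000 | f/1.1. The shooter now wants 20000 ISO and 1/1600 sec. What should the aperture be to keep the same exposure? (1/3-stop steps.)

f/1.2

ISO: 5000 → 6400 → 8000 → 10000 → 12800 → 16000 → 20000 — 2 stops higher (brighter).
Shutter speed: 1/500 → 1/640 → 1/800 → 1/1000 → 1/1250 → 1/1600 — 1 2/3 stops faster (darker).
Net change so far: 1/3 stop brighter. Offset with the aperture: f/1.1 → f/1.2.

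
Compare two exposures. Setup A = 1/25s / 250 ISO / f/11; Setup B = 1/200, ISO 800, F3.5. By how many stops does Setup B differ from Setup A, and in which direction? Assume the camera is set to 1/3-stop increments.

Aperture: f/11 → f/10 → f/9 → f/8 → f/7.1 → f/6.3 → f/5.6 → f/5 → f/4.5 → f/4 → f/3.5 — 3 1/3 stops opened up (brighter).
Shutter speed: 1/25 → 1/30 → 1/40 → 1/50 → 1/60 → 1/80 → 1/100 → 1/125 → 1/160 → 1/200 — 3 stops faster (darker).
ISO: 250 → 320 → 400 → 500 → 640 → 800 — 1 2/3 stops raised (brighter).
Net: +3 1/3 −3 +1 2/3 = +2 stops.

2 stops brighter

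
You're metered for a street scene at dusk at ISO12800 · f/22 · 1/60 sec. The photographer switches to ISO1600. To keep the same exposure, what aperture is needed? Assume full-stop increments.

f/8

ISO: 12800 → 6400 → 3200 → 1600 — 3 stops lower (darker).
Need 3 stops brighter from the aperture: f/22 → f/16 → f/11 → f/8.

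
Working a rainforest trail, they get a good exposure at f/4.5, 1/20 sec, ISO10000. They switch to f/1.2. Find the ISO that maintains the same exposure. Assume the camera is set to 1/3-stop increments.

ISO 800

Aperture: f/4.5 → f/4 → f/3.5 → f/3.2 → f/2.8 → f/2.5 → f/2.2 → f/2 → f/1.8 → f/1.6 → f/1.4 → f/1.2 — 3 2/3 stops wider (brighter).
Need 3 2/3 stops darker from the ISO: 10000 → 8000 → 6400 → 5000 → 4000 → 3200 → 2500 → 2000 → 1600 → 1250 → 1000 → 800.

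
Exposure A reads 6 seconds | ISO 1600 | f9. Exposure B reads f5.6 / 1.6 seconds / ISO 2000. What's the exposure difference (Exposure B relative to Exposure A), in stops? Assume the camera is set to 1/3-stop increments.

1/3 stop darker

Aperture: f/9 → f/8 → f/7.1 → f/6.3 → f/5.6 — 1 1/3 stops larger aperture (brighter).
Shutter speed: 6 → 5 → 4 → 3.2 → 2.5 → 2 → 1.6 — 2 stops faster (darker).
ISO: 1600 → 2000 — 1/3 stop higher (brighter).
Net: +1 1/3 −2 +1/3 = −1/3 stops.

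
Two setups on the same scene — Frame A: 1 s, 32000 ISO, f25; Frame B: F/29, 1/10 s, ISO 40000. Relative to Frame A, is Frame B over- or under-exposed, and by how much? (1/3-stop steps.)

Aperture: f/25 → f/29 — 1/3 stop smaller aperture (darker).
Shutter speed: 1 → 0.8 → 0.6 → 0.5 → 0.4 → 0.3 → 1/4 → 1/5 → 1/6 → 1/8 → 1/10 — 3 1/3 stops shorter (darker).
ISO: 32000 → 40000 — 1/3 stop higher (brighter).
Net: −1/3 −3 1/3 +1/3 = −3 1/3 stops.

3 1/3 stops darker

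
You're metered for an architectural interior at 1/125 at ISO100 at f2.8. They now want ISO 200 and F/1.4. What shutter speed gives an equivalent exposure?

1/1000s

ISO: 100 → 200 — 1 stop raised (brighter).
Aperture: f/2.8 → f/2 → f/1.4 — 2 stops opened up (brighter).
Net change so far: 3 stops brighter. Offset with the shutter speed: 1/125 → 1/250 → 1/500 → 1/1000.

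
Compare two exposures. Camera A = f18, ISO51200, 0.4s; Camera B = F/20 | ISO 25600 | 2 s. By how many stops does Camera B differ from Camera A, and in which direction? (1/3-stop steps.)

1 stop brighter

Aperture: f/18 → f/20 — 1/3 stop stopped down (darker).
Shutter speed: 0.4 → 0.5 → 0.6 → 0.8 → 1 → 1.3 → 1.6 → 2 — 2 1/3 stops slower (brighter).
ISO: 51200 → 40000 → 32000 → 25600 — 1 stop lower (darker).
Net: −1/3 +2 1/3 −1 = +1 stop.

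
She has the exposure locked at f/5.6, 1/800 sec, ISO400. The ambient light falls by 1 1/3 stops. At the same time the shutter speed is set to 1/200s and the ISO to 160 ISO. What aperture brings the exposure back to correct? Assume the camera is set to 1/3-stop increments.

Scene light: 1 1/3 stops darker.
Shutter speed: 1/800 → 1/640 → 1/500 → 1/400 → 1/320 → 1/250 → 1/200 — 2 stops longer (brighter).
ISO: 400 → 320 → 250 → 200 → 160 — 1 1/3 stops dropped (darker).
Net so far: 2/3 stop darker. Aperture: f/5.6 → f/5 → f/4.5.

f/4.5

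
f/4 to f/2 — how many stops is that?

f/4 → f/2.8 → f/2 — count the steps: 2 stops.

2 stops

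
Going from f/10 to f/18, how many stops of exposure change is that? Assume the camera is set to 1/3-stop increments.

f/10 → f/11 → f/13 → f/14 → f/16 → f/18 — count the steps: 5 third-stops = 1 2/3 stops.

1 2/3 stops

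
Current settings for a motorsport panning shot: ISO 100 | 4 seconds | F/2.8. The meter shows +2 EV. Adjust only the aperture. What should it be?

Overexposed by 2 stops → need 2 stops darker.
Aperture: f/2.8 → f/4 → f/5.6.

f/5.6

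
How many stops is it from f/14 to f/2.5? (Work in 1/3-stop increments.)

f/14 → f/13 → f/11 → f/10 → f/9 → f/8 → f/7.1 → f/6.3 → f/5.6 → f/5 → f/4.5 → f/4 → f/3.5 → f/3.2 → f/2.8 → f/2.5 — count the steps: 15 third-stops = 5 stops.

5 stops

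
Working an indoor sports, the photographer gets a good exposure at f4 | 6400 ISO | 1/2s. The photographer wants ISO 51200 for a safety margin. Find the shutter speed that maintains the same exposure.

1/15s

ISO: 6400 → 12800 → 25600 → 51200 — 3 stops higher (brighter).
Need 3 stops darker from the shutter speed: 1/2 → 1/4 → 1/8 → 1/15.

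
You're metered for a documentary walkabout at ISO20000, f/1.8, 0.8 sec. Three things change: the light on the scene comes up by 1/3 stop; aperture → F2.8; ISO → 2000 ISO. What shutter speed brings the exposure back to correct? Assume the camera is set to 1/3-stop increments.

15 s

Scene light: 1/3 stop brighter.
Aperture: f/1.8 → f/2 → f/2.2 → f/2.5 → f/2.8 — 1 1/3 stops stopped down (darker).
ISO: 20000 → 16000 → 12800 → 10000 → 8000 → 6400 → 5000 → 4000 → 3200 → 2500 → 2000 — 3 1/3 stops lower (darker).
Net so far: 4 1/3 stops darker. Shutter speed: 0.8 → 1 → 1.3 → 1.6 → 2 → 2.5 → 3.2 → 4 → 5 → 6 → 8 → 10 → 13 → 15.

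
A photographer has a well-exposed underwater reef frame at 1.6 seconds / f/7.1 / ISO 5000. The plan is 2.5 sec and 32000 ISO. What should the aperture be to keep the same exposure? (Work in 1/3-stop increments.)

Shutter speed: 1.6 → 2 → 2.5 — 2/3 stop longer (brighter).
ISO: 5000 → 6400 → 8000 → 10000 → 12800 → 16000 → 20000 → 25600 → 32000 — 2 2/3 stops higher (brighter).
Net change so far: 3 1/3 stops brighter. Offset with the aperture: f/7.1 → f/8 → f/9 → f/10 → f/11 → f/13 → f/14 → f/16 → f/18 → f/20 → f/22.

f/22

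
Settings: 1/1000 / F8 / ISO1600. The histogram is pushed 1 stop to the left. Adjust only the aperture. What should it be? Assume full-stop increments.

f/5.6

Underexposed by 1 stop → need 1 stop brighter.
Aperture: f/8 → f/5.6.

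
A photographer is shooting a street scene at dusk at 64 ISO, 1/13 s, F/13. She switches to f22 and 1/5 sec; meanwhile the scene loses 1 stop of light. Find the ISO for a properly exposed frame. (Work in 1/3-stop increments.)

ISO 160

Scene light: 1 stop darker.
Aperture: f/13 → f/14 → f/16 → f/18 → f/20 → f/22 — 1 2/3 stops smaller aperture (darker).
Shutter speed: 1/13 → 1/10 → 1/8 → 1/6 → 1/5 — 1 1/3 stops slower (brighter).
Net so far: 1 1/3 stops darker. ISO: 64 → 80 → 100 → 125 → 160.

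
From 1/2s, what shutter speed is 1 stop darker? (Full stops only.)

1/4s

Shutter speed: 1/2 → 1/4 — 1 stop shorter (darker).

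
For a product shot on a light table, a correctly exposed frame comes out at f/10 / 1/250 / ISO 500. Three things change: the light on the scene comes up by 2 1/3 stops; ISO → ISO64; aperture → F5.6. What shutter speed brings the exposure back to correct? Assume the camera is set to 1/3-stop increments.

Scene light: 2 1/3 stops brighter.
ISO: 500 → 400 → 320 → 250 → 200 → 160 → 125 → 100 → 80 → 64 — 3 stops dropped (darker).
Aperture: f/10 → f/9 → f/8 → f/7.1 → f/6.3 → f/5.6 — 1 2/3 stops larger aperture (brighter).
Net so far: 1 stop brighter. Shutter speed: 1/250 → 1/320 → 1/400 → 1/500.

1/500s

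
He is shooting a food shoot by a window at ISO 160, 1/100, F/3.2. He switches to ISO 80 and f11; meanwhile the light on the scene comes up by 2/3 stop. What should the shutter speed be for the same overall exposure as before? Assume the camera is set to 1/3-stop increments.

1/6s

Scene light: 2/3 stop brighter.
ISO: 160 → 125 → 100 → 80 — 1 stop dropped (darker).
Aperture: f/3.2 → f/3.5 → f/4 → f/4.5 → f/5 → f/5.6 → f/6.3 → f/7.1 → f/8 → f/9 → f/10 → f/11 — 3 2/3 stops narrower (darker).
Net so far: 4 stops darker. Shutter speed: 1/100 → 1/80 → 1/60 → 1/50 → 1/40 → 1/30 → 1/25 → 1/20 → 1/15 → 1/13 → 1/10 → 1/8 → 1/6.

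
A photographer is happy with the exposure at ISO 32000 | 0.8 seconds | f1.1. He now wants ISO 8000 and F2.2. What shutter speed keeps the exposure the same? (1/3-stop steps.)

ISO: 32000 → 25600 → 20000 → 16000 → 12800 → 10000 → 8000 — 2 stops dropped (darker).
Aperture: f/1.1 → f/1.2 → f/1.4 → f/1.6 → f/1.8 → f/2 → f/2.2 — 2 stops narrower (darker).
Net change so far: 4 stops darker. Offset with the shutter speed: 0.8 → 1 → 1.3 → 1.6 → 2 → 2.5 → 3.2 → 4 → 5 → 6 → 8 → 10 → 13.

13 s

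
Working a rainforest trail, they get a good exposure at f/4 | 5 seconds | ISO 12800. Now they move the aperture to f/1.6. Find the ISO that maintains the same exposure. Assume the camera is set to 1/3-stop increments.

ISO 2000

Aperture: f/4 → f/3.5 → f/3.2 → f/2.8 → f/2.5 → f/2.2 → f/2 → f/1.8 → f/1.6 — 2 2/3 stops wider (brighter).
Need 2 2/3 stops darker from the ISO: 12800 → 10000 → 8000 → 6400 → 5000 → 4000 → 3200 → 2500 → 2000.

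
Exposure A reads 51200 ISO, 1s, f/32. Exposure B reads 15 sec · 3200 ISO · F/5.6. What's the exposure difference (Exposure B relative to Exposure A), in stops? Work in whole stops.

Aperture: f/32 → f/22 → f/16 → f/11 → f/8 → f/5.6 — 5 stops wider (brighter).
Shutter speed: 1 → 2 → 4 → 8 → 15 — 4 stops longer (brighter).
ISO: 51200 → 25600 → 12800 → 6400 → 3200 — 4 stops lower (darker).
Net: +5 +4 −4 = +5 stops.

5 stops brighter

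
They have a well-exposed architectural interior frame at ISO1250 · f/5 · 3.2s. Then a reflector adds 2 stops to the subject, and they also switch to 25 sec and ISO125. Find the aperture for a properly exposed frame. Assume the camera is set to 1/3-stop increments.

f/9

Scene light: 2 stops brighter.
Shutter speed: 3.2 → 4 → 5 → 6 → 8 → 10 → 13 → 15 → 20 → 25 — 3 stops slower (brighter).
ISO: 1250 → 1000 → 800 → 640 → 500 → 400 → 320 → 250 → 200 → 160 → 125 — 3 1/3 stops lower (darker).
Net so far: 1 2/3 stops brighter. Aperture: f/5 → f/5.6 → f/6.3 → f/7.1 → f/8 → f/9.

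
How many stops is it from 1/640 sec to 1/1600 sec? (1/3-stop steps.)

1 1/3 stops

1/640 → 1/800 → 1/1000 → 1/1250 → 1/1600 — count the steps: 4 third-stops = 1 1/3 stops.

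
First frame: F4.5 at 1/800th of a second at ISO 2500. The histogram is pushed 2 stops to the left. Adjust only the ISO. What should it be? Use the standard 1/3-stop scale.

ISO 10000

Underexposed by 2 stops → need 2 stops brighter.
ISO: 2500 → 3200 → 4000 → 5000 → 6400 → 8000 → 10000.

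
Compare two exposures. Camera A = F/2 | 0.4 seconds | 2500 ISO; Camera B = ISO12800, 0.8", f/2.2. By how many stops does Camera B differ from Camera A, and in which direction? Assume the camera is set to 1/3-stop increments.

3 stops brighter

Aperture: f/2 → f/2.2 — 1/3 stop stopped down (darker).
Shutter speed: 0.4 → 0.5 → 0.6 → 0.8 — 1 stop longer (brighter).
ISO: 2500 → 3200 → 4000 → 5000 → 6400 → 8000 → 10000 → 12800 — 2 1/3 stops higher (brighter).
Net: −1/3 +1 +2 1/3 = +3 stops.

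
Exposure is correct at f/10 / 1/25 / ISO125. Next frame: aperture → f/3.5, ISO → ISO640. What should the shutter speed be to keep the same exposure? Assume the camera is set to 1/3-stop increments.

Aperture: f/10 → f/9 → f/8 → f/7.1 → f/6.3 → f/5.6 → f/5 → f/4.5 → f/4 → f/3.5 — 3 stops wider (brighter).
ISO: 125 → 160 → 200 → 250 → 320 → 400 → 500 → 640 — 2 1/3 stops higher (brighter).
Net change so far: 5 1/3 stops brighter. Offset with the shutter speed: 1/25 → 1/30 → 1/40 → 1/50 → 1/60 → 1/80 → 1/100 → 1/125 → 1/160 → 1/200 → 1/250 → 1/320 → 1/400 → 1/500 → 1/640 → 1/800 → 1/1000.

1/1000s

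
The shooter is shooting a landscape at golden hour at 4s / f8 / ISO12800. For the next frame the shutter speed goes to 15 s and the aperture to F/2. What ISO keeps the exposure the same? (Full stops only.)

Shutter speed: 4 → 8 → 15 — 2 stops longer (brighter).
Aperture: f/8 → f/5.6 → f/4 → f/2.8 → f/2 — 4 stops opened up (brighter).
Net change so far: 6 stops brighter. Offset with the ISO: 12800 → 6400 → 3200 → 1600 → 800 → 400 → 200.

ISO 200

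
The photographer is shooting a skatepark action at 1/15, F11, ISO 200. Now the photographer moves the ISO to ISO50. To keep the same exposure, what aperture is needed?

f/5.6

ISO: 200 → 100 → 50 — 2 stops lower (darker).
Need 2 stops brighter from the aperture: f/11 → f/8 → f/5.6.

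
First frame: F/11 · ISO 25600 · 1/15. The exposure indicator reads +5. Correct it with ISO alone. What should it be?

Overexposed by 5 stops → need 5 stops darker.
ISO: 25600 → 12800 → 6400 → 3200 → 1600 → 800.

ISO 800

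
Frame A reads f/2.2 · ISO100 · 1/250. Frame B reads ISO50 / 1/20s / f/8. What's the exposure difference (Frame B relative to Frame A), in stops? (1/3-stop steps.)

1 stop darker

Aperture: f/2.2 → f/2.5 → f/2.8 → f/3.2 → f/3.5 → f/4 → f/4.5 → f/5 → f/5.6 → f/6.3 → f/7.1 → f/8 — 3 2/3 stops narrower (darker).
Shutter speed: 1/250 → 1/200 → 1/160 → 1/125 → 1/100 → 1/80 → 1/60 → 1/50 → 1/40 → 1/30 → 1/25 → 1/20 — 3 2/3 stops slower (brighter).
ISO: 100 → 80 → 64 → 50 — 1 stop dropped (darker).
Net: −3 2/3 +3 2/3 −1 = −1 stop.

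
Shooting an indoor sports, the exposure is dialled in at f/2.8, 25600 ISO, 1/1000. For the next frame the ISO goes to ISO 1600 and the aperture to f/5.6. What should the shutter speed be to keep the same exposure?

1/15s

ISO: 25600 → 12800 → 6400 → 3200 → 1600 — 4 stops lower (darker).
Aperture: f/2.8 → f/4 → f/5.6 — 2 stops narrower (darker).
Net change so far: 6 stops darker. Offset with the shutter speed: 1/1000 → 1/500 → 1/250 → 1/125 → 1/60 → 1/30 → 1/15.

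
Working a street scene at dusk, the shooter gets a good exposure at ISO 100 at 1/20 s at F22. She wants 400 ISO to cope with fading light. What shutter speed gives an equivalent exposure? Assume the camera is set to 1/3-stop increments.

ISO: 100 → 125 → 160 → 200 → 250 → 320 → 400 — 2 stops higher (brighter).
Need 2 stops darker from the shutter speed: 1/20 → 1/25 → 1/30 → 1/40 → 1/50 → 1/60 → 1/80.

1/80s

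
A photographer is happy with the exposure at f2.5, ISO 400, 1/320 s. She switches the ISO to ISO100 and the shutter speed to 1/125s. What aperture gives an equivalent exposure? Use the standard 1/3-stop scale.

f/2

ISO: 400 → 320 → 250 → 200 → 160 → 125 → 100 — 2 stops lower (darker).
Shutter speed: 1/320 → 1/250 → 1/200 → 1/160 → 1/125 — 1 1/3 stops longer (brighter).
Net change so far: 2/3 stop darker. Offset with the aperture: f/2.5 → f/2.2 → f/2.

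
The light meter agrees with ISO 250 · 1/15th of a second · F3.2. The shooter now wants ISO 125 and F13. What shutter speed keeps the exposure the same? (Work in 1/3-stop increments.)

ISO: 250 → 200 → 160 → 125 — 1 stop dropped (darker).
Aperture: f/3.2 → f/3.5 → f/4 → f/4.5 → f/5 → f/5.6 → f/6.3 → f/7.1 → f/8 → f/9 → f/10 → f/11 → f/13 — 4 stops smaller aperture (darker).
Net change so far: 5 stops darker. Offset with the shutter speed: 1/15 → 1/13 → 1/10 → 1/8 → 1/6 → 1/5 → 1/4 → 0.3 → 0.4 → 0.5 → 0.6 → 0.8 → 1 → 1.3 → 1.6 → 2.

2 s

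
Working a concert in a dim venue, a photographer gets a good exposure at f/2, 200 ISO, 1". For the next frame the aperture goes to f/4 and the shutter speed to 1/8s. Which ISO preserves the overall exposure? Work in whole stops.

ISO 6400

Aperture: f/2 → f/2.8 → f/4 — 2 stops smaller aperture (darker).
Shutter speed: 1 → 1/2 → 1/4 → 1/8 — 3 stops faster (darker).
Net change so far: 5 stops darker. Offset with the ISO: 200 → 400 → 800 → 1600 → 3200 → 6400.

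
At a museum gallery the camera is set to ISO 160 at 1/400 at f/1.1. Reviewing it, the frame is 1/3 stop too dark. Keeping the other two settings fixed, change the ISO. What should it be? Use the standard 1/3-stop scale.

ISO 200

Underexposed by 1/3 stop → need 1/3 stop brighter.
ISO: 160 → 200.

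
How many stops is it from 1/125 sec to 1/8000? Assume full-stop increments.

1/125 → 1/250 → 1/500 → 1/1000 → 1/2000 → 1/4000 → 1/8000 — count the steps: 6 stops.

6 stops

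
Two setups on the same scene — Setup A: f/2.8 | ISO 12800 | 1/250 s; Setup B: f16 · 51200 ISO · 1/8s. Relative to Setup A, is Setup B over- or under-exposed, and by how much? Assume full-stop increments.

2 stops brighter

Aperture: f/2.8 → f/4 → f/5.6 → f/8 → f/11 → f/16 — 5 stops narrower (darker).
Shutter speed: 1/250 → 1/125 → 1/60 → 1/30 → 1/15 → 1/8 — 5 stops slower (brighter).
ISO: 12800 → 25600 → 51200 — 2 stops raised (brighter).
Net: −5 +5 +2 = +2 stops.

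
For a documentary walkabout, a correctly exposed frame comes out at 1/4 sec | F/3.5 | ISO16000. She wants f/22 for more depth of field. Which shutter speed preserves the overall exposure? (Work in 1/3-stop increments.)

10 s

Aperture: f/3.5 → f/4 → f/4.5 → f/5 → f/5.6 → f/6.3 → f/7.1 → f/8 → f/9 → f/10 → f/11 → f/13 → f/14 → f/16 → f/18 → f/20 → f/22 — 5 1/3 stops smaller aperture (darker).
Need 5 1/3 stops brighter from the shutter speed: 1/4 → 0.3 → 0.4 → 0.5 → 0.6 → 0.8 → 1 → 1.3 → 1.6 → 2 → 2.5 → 3.2 → 4 → 5 → 6 → 8 → 10.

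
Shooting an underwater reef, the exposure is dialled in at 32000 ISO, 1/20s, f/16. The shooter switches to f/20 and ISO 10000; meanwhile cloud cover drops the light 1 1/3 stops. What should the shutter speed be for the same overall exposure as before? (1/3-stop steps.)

Scene light: 1 1/3 stops darker.
Aperture: f/16 → f/18 → f/20 — 2/3 stop smaller aperture (darker).
ISO: 32000 → 25600 → 20000 → 16000 → 12800 → 10000 — 1 2/3 stops dropped (darker).
Net so far: 3 2/3 stops darker. Shutter speed: 1/20 → 1/15 → 1/13 → 1/10 → 1/8 → 1/6 → 1/5 → 1/4 → 0.3 → 0.4 → 0.5 → 0.6.

0.6 s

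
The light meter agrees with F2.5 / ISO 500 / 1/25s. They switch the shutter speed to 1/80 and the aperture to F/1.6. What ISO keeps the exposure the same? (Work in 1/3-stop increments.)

ISO 640

Shutter speed: 1/25 → 1/30 → 1/40 → 1/50 → 1/60 → 1/80 — 1 2/3 stops shorter (darker).
Aperture: f/2.5 → f/2.2 → f/2 → f/1.8 → f/1.6 — 1 1/3 stops wider (brighter).
Net change so far: 1/3 stop darker. Offset with the ISO: 500 → 640.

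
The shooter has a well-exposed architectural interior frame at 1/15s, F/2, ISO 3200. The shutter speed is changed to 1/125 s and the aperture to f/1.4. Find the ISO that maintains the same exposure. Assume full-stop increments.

ISO 12800

Shutter speed: 1/15 → 1/30 → 1/60 → 1/125 — 3 stops faster (darker).
Aperture: f/2 → f/1.4 — 1 stop opened up (brighter).
Net change so far: 2 stops darker. Offset with the ISO: 3200 → 6400 → 12800.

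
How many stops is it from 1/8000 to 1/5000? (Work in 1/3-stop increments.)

1/8000 → 1/6400 → 1/5000 — count the steps: 2 third-stops = 2/3 stop.

2/3 stop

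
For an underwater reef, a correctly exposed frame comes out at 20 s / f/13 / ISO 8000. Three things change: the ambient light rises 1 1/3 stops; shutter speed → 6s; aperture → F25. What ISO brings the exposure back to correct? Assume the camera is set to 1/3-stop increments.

Scene light: 1 1/3 stops brighter.
Shutter speed: 20 → 15 → 13 → 10 → 8 → 6 — 1 2/3 stops shorter (darker).
Aperture: f/13 → f/14 → f/16 → f/18 → f/20 → f/22 → f/25 — 2 stops stopped down (darker).
Net so far: 2 1/3 stops darker. ISO: 8000 → 10000 → 12800 → 16000 → 20000 → 25600 → 32000 → 40000.

ISO 40000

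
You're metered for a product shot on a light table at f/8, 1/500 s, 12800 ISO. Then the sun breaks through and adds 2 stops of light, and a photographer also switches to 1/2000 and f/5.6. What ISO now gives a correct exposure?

ISO 6400

Scene light: 2 stops brighter.
Shutter speed: 1/500 → 1/1000 → 1/2000 — 2 stops faster (darker).
Aperture: f/8 → f/5.6 — 1 stop larger aperture (brighter).
Net so far: 1 stop brighter. ISO: 12800 → 6400.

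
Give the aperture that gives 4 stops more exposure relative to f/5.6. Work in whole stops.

Aperture: f/5.6 → f/4 → f/2.8 → f/2 → f/1.4 — 4 stops wider (brighter).

f/1.4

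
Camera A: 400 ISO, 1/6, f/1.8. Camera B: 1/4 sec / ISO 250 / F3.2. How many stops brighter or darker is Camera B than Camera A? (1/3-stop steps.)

Aperture: f/1.8 → f/2 → f/2.2 → f/2.5 → f/2.8 → f/3.2 — 1 2/3 stops smaller aperture (darker).
Shutter speed: 1/6 → 1/5 → 1/4 — 2/3 stop longer (brighter).
ISO: 400 → 320 → 250 — 2/3 stop lower (darker).
Net: −1 2/3 +2/3 −2/3 = −1 2/3 stops.

1 2/3 stops darker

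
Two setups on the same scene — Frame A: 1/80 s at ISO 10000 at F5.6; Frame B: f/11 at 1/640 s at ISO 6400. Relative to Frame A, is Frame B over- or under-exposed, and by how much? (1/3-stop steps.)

5 2/3 stops darker

Aperture: f/5.6 → f/6.3 → f/7.1 → f/8 → f/9 → f/10 → f/11 — 2 stops smaller aperture (darker).
Shutter speed: 1/80 → 1/100 → 1/125 → 1/160 → 1/200 → 1/250 → 1/320 → 1/400 → 1/500 → 1/640 — 3 stops shorter (darker).
ISO: 10000 → 8000 → 6400 — 2/3 stop lower (darker).
Net: −2 −3 −2/3 = −5 2/3 stops.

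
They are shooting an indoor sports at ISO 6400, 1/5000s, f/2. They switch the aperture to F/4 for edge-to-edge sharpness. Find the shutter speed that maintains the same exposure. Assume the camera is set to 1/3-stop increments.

Aperture: f/2 → f/2.2 → f/2.5 → f/2.8 → f/3.2 → f/3.5 → f/4 — 2 stops narrower (darker).
Need 2 stops brighter from the shutter speed: 1/5000 → 1/4000 → 1/3200 → 1/2500 → 1/2000 → 1/1600 → 1/1250.

1/1250s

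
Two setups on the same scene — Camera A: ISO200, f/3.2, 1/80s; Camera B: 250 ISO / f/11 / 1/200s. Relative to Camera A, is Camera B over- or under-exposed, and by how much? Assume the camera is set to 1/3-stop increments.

4 2/3 stops darker

Aperture: f/3.2 → f/3.5 → f/4 → f/4.5 → f/5 → f/5.6 → f/6.3 → f/7.1 → f/8 → f/9 → f/10 → f/11 — 3 2/3 stops stopped down (darker).
Shutter speed: 1/80 → 1/100 → 1/125 → 1/160 → 1/200 — 1 1/3 stops faster (darker).
ISO: 200 → 250 — 1/3 stop raised (brighter).
Net: −3 2/3 −1 1/3 +1/3 = −4 2/3 stops.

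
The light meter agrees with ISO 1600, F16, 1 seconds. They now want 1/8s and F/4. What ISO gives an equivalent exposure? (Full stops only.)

Shutter speed: 1 → 1/2 → 1/4 → 1/8 — 3 stops shorter (darker).
Aperture: f/16 → f/11 → f/8 → f/5.6 → f/4 — 4 stops larger aperture (brighter).
Net change so far: 1 stop brighter. Offset with the ISO: 1600 → 800.

ISO 800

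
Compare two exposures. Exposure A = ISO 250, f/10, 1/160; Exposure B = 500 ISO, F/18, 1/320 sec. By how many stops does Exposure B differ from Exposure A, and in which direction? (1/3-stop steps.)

1 2/3 stops darker

Aperture: f/10 → f/11 → f/13 → f/14 → f/16 → f/18 — 1 2/3 stops smaller aperture (darker).
Shutter speed: 1/160 → 1/200 → 1/250 → 1/320 — 1 stop faster (darker).
ISO: 250 → 320 → 400 → 500 — 1 stop higher (brighter).
Net: −1 2/3 −1 +1 = −1 2/3 stops.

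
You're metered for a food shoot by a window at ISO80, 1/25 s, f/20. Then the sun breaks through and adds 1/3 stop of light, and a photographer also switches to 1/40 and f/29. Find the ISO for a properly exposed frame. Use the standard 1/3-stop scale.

ISO 200

Scene light: 1/3 stop brighter.
Shutter speed: 1/25 → 1/30 → 1/40 — 2/3 stop shorter (darker).
Aperture: f/20 → f/22 → f/25 → f/29 — 1 stop smaller aperture (darker).
Net so far: 1 1/3 stops darker. ISO: 80 → 100 → 125 → 160 → 200.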